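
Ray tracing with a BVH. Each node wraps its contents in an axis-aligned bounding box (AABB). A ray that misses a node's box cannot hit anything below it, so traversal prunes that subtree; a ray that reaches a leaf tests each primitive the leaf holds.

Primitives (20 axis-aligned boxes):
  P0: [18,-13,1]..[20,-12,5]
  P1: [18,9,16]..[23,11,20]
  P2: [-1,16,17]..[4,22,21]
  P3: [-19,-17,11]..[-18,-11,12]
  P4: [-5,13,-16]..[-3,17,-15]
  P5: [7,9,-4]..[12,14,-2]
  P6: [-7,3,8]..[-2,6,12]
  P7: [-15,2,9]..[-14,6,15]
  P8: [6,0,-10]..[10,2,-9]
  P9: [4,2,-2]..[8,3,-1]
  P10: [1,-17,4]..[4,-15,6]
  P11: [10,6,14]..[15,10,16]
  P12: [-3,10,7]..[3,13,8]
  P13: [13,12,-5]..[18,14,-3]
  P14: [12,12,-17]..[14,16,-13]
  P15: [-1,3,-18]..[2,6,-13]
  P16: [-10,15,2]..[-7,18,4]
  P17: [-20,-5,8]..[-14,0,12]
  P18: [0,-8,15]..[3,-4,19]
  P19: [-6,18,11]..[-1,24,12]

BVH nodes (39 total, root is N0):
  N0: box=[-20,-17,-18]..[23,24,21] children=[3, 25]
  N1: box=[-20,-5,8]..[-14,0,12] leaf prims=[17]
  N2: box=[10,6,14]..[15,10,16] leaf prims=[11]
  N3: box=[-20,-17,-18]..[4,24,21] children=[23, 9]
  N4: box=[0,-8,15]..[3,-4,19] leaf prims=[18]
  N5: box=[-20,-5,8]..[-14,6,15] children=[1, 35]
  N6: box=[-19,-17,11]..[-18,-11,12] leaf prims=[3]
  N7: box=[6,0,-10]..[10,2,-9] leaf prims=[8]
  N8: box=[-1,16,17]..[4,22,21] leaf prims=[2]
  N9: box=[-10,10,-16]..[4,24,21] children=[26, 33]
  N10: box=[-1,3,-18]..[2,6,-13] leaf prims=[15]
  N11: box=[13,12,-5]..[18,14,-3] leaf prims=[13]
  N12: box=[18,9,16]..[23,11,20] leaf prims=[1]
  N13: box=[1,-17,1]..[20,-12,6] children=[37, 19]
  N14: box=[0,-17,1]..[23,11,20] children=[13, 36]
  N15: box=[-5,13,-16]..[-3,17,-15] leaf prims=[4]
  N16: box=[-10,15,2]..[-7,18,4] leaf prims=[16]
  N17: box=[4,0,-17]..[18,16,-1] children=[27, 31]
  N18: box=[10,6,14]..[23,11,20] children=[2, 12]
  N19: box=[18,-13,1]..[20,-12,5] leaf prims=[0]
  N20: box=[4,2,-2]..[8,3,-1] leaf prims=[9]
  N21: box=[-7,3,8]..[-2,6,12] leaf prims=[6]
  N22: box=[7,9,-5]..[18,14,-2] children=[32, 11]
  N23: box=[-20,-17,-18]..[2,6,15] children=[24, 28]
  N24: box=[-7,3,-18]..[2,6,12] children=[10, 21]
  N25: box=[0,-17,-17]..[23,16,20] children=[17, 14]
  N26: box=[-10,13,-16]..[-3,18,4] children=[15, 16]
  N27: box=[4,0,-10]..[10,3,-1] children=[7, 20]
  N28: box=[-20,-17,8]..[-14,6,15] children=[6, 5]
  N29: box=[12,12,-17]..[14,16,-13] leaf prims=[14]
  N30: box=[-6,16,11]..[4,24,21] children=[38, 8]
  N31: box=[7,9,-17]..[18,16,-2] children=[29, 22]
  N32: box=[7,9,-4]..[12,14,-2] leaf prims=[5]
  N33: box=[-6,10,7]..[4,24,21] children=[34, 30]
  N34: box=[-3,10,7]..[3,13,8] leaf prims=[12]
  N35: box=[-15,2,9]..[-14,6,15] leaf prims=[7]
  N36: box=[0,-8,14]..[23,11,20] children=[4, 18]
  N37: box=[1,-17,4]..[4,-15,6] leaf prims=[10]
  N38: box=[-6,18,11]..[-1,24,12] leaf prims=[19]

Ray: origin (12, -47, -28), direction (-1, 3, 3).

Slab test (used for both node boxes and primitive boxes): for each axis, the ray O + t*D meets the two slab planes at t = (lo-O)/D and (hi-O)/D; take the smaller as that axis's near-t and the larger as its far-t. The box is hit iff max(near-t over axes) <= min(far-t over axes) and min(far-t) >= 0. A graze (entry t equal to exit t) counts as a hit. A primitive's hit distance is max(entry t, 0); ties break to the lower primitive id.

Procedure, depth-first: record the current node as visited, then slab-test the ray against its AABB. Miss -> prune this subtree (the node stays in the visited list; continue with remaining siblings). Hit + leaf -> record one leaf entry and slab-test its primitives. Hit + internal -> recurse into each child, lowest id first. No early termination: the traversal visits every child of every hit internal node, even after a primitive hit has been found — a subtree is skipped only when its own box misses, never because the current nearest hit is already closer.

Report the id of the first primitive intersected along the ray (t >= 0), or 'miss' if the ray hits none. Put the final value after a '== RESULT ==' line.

Walk:
N0 x:[-11,32] y:[10,71/3] z:[10/3,49/3] -> hit [10,49/3], descend [3, 25]
  N3 x:[8,32] y:[10,71/3] z:[10/3,49/3] -> hit [10,49/3], descend [9, 23]
    N9 x:[8,22] y:[19,71/3] z:[4,49/3] -> miss, prune
    N23 x:[10,32] y:[10,53/3] z:[10/3,43/3] -> hit [10,43/3], descend [24, 28]
      N24 x:[10,19] y:[50/3,53/3] z:[10/3,40/3] -> miss, prune
      N28 x:[26,32] y:[10,53/3] z:[12,43/3] -> miss, prune
  N25 x:[-11,12] y:[10,21] z:[11/3,16] -> hit [10,12], descend [14, 17]
    N14 x:[-11,12] y:[10,58/3] z:[29/3,16] -> hit [10,12], descend [13, 36]
      N13 x:[-8,11] y:[10,35/3] z:[29/3,34/3] -> hit [10,11], descend [19, 37]
        N19 x:[-8,-6] y:[34/3,35/3] z:[29/3,11] -> miss, prune
        N37 x:[8,11] y:[10,32/3] z:[32/3,34/3] -> hit [32/3,32/3] leaf, test {P10@t=32/3}
      N36 x:[-11,12] y:[13,58/3] z:[14,16] -> miss, prune
    N17 x:[-6,8] y:[47/3,21] z:[11/3,9] -> miss, prune

order=[0, 3, 9, 23, 24, 28, 25, 14, 13, 19, 37, 36, 17]  |boxes|=13  |leaves|=1  hit=P10

== RESULT ==
10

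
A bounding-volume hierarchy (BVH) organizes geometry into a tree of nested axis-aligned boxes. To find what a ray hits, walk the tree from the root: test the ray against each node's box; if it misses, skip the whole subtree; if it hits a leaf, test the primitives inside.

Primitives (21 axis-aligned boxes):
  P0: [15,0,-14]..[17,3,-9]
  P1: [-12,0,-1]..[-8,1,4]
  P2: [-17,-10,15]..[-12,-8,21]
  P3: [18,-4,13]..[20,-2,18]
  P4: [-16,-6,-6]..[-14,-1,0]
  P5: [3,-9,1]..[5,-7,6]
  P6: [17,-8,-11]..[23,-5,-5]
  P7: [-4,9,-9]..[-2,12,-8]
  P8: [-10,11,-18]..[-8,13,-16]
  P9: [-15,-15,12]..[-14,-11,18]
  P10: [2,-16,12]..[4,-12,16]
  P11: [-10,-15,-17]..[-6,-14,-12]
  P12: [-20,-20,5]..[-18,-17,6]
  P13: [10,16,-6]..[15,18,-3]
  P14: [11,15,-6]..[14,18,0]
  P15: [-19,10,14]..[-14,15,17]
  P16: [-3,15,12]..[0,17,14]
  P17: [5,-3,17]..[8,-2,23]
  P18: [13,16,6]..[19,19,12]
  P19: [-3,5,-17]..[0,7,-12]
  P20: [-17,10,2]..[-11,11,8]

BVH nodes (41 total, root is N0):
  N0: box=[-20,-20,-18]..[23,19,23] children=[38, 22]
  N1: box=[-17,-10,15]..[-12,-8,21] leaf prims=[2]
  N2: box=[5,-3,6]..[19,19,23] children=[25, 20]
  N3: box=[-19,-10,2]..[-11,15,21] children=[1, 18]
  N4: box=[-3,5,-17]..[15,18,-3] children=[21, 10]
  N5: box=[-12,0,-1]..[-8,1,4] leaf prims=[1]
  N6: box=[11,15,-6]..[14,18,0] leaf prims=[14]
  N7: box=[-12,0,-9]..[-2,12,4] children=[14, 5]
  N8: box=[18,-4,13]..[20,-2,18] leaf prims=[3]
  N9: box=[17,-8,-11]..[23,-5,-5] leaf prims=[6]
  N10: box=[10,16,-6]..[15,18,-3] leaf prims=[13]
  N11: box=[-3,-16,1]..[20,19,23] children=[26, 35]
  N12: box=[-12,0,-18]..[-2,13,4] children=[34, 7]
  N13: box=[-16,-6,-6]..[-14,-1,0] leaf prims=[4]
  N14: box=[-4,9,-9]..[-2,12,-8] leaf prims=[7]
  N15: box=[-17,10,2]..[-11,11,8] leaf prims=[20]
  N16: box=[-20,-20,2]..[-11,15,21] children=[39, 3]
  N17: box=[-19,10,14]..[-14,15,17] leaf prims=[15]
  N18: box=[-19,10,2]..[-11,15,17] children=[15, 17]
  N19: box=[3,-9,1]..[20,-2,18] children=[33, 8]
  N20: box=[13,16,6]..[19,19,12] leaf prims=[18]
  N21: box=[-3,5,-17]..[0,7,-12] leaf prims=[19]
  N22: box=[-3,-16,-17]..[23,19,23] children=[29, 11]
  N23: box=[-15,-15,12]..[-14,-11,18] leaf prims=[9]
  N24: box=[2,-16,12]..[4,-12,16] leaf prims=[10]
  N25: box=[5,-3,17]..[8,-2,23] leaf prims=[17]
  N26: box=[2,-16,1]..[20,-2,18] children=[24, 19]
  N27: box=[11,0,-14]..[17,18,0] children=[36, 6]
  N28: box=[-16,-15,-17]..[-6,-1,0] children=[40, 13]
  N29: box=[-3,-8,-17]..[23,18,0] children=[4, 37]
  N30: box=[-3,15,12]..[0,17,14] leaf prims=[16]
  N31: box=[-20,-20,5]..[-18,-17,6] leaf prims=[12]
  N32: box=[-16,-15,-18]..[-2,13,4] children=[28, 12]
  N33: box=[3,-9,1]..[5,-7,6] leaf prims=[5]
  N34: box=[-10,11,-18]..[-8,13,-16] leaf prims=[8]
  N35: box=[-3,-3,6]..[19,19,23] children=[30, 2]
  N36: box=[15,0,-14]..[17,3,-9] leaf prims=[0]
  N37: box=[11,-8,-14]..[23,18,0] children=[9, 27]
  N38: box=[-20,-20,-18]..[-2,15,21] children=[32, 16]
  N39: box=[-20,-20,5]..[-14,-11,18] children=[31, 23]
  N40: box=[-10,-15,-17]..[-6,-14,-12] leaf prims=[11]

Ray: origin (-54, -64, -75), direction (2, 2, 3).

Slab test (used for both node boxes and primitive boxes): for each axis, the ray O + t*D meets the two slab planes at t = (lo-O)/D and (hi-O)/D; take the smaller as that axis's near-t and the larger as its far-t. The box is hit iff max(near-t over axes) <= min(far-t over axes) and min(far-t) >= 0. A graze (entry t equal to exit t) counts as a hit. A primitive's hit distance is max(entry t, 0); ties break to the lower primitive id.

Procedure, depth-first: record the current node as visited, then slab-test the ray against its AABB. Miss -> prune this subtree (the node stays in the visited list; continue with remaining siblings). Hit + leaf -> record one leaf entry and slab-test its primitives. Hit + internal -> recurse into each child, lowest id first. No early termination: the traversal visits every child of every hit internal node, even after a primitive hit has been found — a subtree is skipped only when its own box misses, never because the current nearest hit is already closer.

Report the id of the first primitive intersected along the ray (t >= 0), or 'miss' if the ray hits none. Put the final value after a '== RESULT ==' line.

Traverse from the root:
N0 x:[17,77/2] y:[22,83/2] z:[19,98/3] -> hit [22,98/3], descend [22, 38]
  N22 x:[51/2,77/2] y:[24,83/2] z:[58/3,98/3] -> hit [51/2,98/3], descend [11, 29]
    N11 x:[51/2,37] y:[24,83/2] z:[76/3,98/3] -> hit [51/2,98/3], descend [26, 35]
      N26 x:[28,37] y:[24,31] z:[76/3,31] -> hit [28,31], descend [19, 24]
        N19 x:[57/2,37] y:[55/2,31] z:[76/3,31] -> hit [57/2,31], descend [8, 33]
          N8 x:[36,37] y:[30,31] z:[88/3,31] -> miss, prune
          N33 x:[57/2,59/2] y:[55/2,57/2] z:[76/3,27] -> miss, prune
        N24 x:[28,29] y:[24,26] z:[29,91/3] -> miss, prune
      N35 x:[51/2,73/2] y:[61/2,83/2] z:[27,98/3] -> hit [61/2,98/3], descend [2, 30]
        N2 x:[59/2,73/2] y:[61/2,83/2] z:[27,98/3] -> hit [61/2,98/3], descend [20, 25]
          N20 x:[67/2,73/2] y:[40,83/2] z:[27,29] -> miss, prune
          N25 x:[59/2,31] y:[61/2,31] z:[92/3,98/3] -> hit [92/3,31] leaf, test {P17@t=92/3}
        N30 x:[51/2,27] y:[79/2,81/2] z:[29,89/3] -> miss, prune
    N29 x:[51/2,77/2] y:[28,41] z:[58/3,25] -> miss, prune
  N38 x:[17,26] y:[22,79/2] z:[19,32] -> hit [22,26], descend [16, 32]
    N16 x:[17,43/2] y:[22,79/2] z:[77/3,32] -> miss, prune
    N32 x:[19,26] y:[49/2,77/2] z:[19,79/3] -> hit [49/2,26], descend [12, 28]
      N12 x:[21,26] y:[32,77/2] z:[19,79/3] -> miss, prune
      N28 x:[19,24] y:[49/2,63/2] z:[58/3,25] -> miss, prune

order=[0, 22, 11, 26, 19, 8, 33, 24, 35, 2, 20, 25, 30, 29, 38, 16, 32, 12, 28]  |boxes|=19  |leaves|=1  hit=P17

== RESULT ==
17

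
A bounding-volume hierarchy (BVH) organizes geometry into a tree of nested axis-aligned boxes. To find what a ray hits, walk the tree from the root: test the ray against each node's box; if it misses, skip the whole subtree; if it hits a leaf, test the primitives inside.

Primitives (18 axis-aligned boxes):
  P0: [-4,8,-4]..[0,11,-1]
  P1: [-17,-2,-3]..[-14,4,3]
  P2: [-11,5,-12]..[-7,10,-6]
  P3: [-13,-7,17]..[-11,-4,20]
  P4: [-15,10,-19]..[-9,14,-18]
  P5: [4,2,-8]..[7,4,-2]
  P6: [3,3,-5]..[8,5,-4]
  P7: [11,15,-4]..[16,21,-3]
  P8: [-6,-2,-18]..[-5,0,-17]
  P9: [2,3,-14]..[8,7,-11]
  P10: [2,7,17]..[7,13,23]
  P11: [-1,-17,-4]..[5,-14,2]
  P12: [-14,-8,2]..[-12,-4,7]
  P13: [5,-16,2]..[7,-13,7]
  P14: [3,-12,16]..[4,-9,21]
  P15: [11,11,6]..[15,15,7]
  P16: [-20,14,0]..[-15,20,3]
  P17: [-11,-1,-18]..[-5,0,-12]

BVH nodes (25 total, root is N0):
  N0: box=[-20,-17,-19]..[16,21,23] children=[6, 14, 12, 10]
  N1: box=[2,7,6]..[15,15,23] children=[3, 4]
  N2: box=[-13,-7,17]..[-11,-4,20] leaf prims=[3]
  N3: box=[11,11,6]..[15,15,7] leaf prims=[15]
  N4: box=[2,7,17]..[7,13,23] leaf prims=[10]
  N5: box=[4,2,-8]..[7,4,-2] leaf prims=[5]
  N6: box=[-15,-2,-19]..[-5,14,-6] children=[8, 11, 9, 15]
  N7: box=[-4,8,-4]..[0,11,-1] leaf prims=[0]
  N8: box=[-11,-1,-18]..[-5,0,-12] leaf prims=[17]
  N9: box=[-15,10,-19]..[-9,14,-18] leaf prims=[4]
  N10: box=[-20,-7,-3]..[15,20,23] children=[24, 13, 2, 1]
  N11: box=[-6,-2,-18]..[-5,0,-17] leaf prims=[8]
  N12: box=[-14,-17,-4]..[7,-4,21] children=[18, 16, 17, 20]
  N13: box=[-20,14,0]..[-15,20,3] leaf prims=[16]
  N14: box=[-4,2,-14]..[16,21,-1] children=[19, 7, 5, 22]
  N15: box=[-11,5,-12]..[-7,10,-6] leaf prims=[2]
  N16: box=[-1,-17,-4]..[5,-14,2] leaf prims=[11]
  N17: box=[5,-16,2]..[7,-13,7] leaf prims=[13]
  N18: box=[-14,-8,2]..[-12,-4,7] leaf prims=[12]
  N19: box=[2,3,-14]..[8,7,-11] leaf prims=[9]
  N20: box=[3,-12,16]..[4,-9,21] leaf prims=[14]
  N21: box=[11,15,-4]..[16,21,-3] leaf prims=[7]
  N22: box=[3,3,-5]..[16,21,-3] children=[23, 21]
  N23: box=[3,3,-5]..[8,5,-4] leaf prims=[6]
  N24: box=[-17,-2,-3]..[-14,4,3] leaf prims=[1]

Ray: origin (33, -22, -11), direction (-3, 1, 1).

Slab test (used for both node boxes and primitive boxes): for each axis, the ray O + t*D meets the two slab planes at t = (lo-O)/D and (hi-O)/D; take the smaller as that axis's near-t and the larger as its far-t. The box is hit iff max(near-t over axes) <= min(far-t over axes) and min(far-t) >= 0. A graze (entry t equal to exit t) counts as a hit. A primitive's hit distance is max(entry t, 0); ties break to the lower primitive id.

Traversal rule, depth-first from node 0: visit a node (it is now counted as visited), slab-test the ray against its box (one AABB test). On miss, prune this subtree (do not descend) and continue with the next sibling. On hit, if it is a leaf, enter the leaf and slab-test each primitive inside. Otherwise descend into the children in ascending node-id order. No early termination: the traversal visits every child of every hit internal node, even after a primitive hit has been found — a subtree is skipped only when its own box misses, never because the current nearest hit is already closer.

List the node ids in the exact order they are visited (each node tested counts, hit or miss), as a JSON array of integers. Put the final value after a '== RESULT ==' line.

Walk:
N0 x:[17/3,53/3] y:[5,43] z:[-8,34] -> hit [17/3,53/3], descend [6, 10, 12, 14]
  N6 x:[38/3,16] y:[20,36] z:[-8,5] -> miss, prune
  N10 x:[6,53/3] y:[15,42] z:[8,34] -> hit [15,53/3], descend [1, 2, 13, 24]
    N1 x:[6,31/3] y:[29,37] z:[17,34] -> miss, prune
    N2 x:[44/3,46/3] y:[15,18] z:[28,31] -> miss, prune
    N13 x:[16,53/3] y:[36,42] z:[11,14] -> miss, prune
    N24 x:[47/3,50/3] y:[20,26] z:[8,14] -> miss, prune
  N12 x:[26/3,47/3] y:[5,18] z:[7,32] -> hit [26/3,47/3], descend [16, 17, 18, 20]
    N16 x:[28/3,34/3] y:[5,8] z:[7,13] -> miss, prune
    N17 x:[26/3,28/3] y:[6,9] z:[13,18] -> miss, prune
    N18 x:[15,47/3] y:[14,18] z:[13,18] -> hit [15,47/3] leaf, test {P12@t=15}
    N20 x:[29/3,10] y:[10,13] z:[27,32] -> miss, prune
  N14 x:[17/3,37/3] y:[24,43] z:[-3,10] -> miss, prune

13 AABB tests over nodes [0, 6, 10, 1, 2, 13, 24, 12, 16, 17, 18, 20, 14]; 1 leaf entered; closest P12.

== RESULT ==
[0, 6, 10, 1, 2, 13, 24, 12, 16, 17, 18, 20, 14]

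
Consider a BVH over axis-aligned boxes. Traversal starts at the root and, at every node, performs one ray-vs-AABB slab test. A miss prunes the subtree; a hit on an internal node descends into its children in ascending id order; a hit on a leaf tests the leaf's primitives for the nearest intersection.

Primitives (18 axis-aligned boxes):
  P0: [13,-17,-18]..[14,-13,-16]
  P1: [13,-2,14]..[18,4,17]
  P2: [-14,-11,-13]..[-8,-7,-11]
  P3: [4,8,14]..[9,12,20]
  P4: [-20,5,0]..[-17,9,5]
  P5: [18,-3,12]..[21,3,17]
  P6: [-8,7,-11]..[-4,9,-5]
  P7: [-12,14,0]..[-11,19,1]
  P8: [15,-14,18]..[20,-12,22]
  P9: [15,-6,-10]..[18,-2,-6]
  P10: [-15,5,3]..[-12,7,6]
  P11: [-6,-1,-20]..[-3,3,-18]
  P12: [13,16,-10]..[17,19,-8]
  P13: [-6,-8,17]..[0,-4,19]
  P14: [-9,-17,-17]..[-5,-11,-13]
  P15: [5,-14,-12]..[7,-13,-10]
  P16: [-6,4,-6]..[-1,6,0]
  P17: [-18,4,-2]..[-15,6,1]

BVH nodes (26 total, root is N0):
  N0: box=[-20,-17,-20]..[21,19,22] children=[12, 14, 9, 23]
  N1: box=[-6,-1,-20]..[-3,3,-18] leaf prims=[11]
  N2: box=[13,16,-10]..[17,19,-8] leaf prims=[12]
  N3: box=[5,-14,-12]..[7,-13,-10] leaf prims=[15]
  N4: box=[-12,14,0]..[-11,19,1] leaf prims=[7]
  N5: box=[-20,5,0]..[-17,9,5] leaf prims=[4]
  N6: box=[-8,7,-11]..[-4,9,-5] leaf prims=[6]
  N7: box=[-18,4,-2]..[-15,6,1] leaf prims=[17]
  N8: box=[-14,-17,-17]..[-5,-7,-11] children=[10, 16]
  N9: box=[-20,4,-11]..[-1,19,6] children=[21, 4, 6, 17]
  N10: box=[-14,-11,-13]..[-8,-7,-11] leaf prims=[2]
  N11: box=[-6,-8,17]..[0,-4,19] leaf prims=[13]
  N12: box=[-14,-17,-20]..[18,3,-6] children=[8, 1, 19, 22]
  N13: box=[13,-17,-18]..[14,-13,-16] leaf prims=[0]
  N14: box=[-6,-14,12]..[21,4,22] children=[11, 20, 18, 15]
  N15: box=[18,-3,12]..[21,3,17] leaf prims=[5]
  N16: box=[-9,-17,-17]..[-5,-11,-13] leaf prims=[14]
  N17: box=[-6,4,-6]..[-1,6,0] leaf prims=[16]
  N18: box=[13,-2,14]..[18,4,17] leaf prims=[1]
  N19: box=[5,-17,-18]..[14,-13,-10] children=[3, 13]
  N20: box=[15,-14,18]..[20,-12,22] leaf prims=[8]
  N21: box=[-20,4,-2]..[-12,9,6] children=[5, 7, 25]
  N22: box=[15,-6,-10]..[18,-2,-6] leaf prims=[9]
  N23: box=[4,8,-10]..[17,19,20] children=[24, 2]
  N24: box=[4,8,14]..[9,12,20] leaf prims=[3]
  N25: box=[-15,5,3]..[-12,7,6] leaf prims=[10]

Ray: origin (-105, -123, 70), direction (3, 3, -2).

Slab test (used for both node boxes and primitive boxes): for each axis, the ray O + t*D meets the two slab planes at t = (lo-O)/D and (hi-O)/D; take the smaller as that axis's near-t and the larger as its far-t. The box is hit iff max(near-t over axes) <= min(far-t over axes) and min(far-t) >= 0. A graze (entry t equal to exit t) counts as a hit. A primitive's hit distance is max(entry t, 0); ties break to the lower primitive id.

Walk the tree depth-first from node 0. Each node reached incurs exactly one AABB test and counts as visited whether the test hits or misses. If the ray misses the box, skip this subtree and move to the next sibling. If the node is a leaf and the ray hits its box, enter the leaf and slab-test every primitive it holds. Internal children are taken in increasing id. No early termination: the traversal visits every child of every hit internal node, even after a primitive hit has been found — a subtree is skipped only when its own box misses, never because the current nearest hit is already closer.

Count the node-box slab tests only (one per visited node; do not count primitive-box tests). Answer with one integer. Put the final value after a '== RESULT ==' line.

Trace the traversal:
N0 x:[85/3,42] y:[106/3,142/3] z:[24,45] -> hit [106/3,42], descend [9, 12, 14, 23]
  N9 x:[85/3,104/3] y:[127/3,142/3] z:[32,81/2] -> miss, prune
  N12 x:[91/3,41] y:[106/3,42] z:[38,45] -> hit [38,41], descend [1, 8, 19, 22]
    N1 x:[33,34] y:[122/3,42] z:[44,45] -> miss, prune
    N8 x:[91/3,100/3] y:[106/3,116/3] z:[81/2,87/2] -> miss, prune
    N19 x:[110/3,119/3] y:[106/3,110/3] z:[40,44] -> miss, prune
    N22 x:[40,41] y:[39,121/3] z:[38,40] -> hit [40,40] leaf, test {P9@t=40}
  N14 x:[33,42] y:[109/3,127/3] z:[24,29] -> miss, prune
  N23 x:[109/3,122/3] y:[131/3,142/3] z:[25,40] -> miss, prune

Visited [0, 9, 12, 1, 8, 19, 22, 14, 23]. Tests: 9 box, 1 leaf. Nearest: P9.

== RESULT ==
9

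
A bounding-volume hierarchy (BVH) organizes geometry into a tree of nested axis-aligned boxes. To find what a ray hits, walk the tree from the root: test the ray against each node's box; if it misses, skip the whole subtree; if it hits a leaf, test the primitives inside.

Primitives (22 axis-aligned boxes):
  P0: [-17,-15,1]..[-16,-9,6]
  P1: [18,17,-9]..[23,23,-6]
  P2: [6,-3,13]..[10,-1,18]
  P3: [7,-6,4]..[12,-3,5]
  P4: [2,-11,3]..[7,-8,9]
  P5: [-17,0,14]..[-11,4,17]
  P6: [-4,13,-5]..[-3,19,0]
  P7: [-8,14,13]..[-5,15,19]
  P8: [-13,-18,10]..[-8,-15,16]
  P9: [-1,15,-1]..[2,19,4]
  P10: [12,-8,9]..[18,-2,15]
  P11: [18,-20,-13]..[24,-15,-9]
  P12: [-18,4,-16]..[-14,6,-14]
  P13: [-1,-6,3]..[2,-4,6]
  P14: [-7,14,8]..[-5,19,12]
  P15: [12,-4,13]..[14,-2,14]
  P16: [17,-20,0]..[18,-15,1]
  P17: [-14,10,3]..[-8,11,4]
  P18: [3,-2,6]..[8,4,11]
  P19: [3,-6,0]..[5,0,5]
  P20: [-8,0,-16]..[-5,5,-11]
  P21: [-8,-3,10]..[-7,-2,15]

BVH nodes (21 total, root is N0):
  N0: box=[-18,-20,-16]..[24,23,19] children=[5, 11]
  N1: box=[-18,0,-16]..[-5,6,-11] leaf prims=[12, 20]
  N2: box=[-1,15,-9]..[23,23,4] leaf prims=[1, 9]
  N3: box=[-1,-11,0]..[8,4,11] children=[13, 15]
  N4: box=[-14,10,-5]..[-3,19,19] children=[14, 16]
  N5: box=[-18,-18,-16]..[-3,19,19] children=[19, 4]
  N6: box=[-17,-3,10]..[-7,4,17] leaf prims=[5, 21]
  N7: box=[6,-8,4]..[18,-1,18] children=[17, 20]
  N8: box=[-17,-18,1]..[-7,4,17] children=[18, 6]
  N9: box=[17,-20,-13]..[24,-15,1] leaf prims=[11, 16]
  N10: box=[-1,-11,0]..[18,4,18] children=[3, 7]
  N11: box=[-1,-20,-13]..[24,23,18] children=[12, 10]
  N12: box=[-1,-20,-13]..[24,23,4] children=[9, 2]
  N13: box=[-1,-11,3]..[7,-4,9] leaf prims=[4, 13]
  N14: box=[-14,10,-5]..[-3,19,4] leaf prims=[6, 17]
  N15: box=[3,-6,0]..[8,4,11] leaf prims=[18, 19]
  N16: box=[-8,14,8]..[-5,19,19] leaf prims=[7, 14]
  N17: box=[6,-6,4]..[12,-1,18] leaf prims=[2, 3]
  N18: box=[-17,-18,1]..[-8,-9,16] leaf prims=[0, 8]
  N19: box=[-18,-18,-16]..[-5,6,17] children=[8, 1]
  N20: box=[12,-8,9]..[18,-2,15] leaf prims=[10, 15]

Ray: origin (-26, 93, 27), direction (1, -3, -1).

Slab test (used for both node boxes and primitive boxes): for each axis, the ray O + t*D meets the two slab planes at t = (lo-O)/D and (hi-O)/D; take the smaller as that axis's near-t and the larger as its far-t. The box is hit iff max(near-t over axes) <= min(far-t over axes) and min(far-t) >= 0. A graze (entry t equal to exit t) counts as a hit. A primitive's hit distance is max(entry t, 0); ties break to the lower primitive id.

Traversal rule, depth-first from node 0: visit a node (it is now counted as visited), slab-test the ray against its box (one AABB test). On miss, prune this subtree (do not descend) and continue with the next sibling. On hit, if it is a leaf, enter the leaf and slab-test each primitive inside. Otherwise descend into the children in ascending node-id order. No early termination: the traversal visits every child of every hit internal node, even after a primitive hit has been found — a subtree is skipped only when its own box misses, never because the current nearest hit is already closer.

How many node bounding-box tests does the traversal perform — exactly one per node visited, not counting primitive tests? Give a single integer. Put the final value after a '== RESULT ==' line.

Walk:
N0 x:[8,50] y:[70/3,113/3] z:[8,43] -> hit [70/3,113/3], descend [5, 11]
  N5 x:[8,23] y:[74/3,37] z:[8,43] -> miss, prune
  N11 x:[25,50] y:[70/3,113/3] z:[9,40] -> hit [25,113/3], descend [10, 12]
    N10 x:[25,44] y:[89/3,104/3] z:[9,27] -> miss, prune
    N12 x:[25,50] y:[70/3,113/3] z:[23,40] -> hit [25,113/3], descend [2, 9]
      N2 x:[25,49] y:[70/3,26] z:[23,36] -> hit [25,26] leaf, test {P1(miss), P9@t=25}
      N9 x:[43,50] y:[36,113/3] z:[26,40] -> miss, prune

order=[0, 5, 11, 10, 12, 2, 9]  |boxes|=7  |leaves|=1  hit=P9

== RESULT ==
7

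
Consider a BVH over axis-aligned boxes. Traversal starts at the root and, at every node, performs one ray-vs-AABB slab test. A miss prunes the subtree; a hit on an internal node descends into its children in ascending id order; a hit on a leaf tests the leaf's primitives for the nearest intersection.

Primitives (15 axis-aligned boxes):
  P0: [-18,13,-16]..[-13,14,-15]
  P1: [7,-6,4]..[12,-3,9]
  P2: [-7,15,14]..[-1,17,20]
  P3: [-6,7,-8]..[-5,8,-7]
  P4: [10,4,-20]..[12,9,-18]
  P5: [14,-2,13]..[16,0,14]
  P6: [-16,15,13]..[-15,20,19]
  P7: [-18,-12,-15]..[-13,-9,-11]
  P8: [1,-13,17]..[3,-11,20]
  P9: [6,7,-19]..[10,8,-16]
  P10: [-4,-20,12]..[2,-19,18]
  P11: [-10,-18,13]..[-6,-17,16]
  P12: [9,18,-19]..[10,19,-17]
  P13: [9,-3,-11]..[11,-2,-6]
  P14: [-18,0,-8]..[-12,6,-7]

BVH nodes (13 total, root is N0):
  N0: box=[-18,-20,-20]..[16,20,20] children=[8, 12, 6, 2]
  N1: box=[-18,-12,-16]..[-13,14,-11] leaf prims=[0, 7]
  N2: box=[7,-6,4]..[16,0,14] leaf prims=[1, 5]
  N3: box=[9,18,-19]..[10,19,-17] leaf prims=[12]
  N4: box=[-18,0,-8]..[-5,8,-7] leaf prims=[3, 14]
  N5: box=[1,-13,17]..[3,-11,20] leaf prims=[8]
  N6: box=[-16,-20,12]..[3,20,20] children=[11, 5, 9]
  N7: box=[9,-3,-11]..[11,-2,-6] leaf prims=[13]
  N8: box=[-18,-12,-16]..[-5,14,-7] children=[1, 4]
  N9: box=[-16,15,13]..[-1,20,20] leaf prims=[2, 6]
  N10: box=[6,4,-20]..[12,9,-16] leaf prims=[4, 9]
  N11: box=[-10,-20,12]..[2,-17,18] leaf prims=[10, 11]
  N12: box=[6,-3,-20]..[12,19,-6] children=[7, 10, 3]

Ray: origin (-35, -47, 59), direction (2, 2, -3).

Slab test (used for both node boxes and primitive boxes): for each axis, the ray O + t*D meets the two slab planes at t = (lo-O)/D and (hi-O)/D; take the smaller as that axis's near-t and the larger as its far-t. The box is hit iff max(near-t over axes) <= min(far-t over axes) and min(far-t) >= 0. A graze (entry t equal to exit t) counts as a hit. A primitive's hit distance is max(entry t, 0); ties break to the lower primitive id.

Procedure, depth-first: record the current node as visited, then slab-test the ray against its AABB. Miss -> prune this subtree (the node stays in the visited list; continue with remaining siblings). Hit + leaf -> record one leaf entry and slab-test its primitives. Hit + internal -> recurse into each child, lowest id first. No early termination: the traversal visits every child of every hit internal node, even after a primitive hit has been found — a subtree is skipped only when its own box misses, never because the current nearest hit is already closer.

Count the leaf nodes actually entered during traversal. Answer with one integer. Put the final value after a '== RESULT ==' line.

Walk:
N0 x:[17/2,51/2] y:[27/2,67/2] z:[13,79/3] -> hit [27/2,51/2], descend [2, 6, 8, 12]
  N2 x:[21,51/2] y:[41/2,47/2] z:[15,55/3] -> miss, prune
  N6 x:[19/2,19] y:[27/2,67/2] z:[13,47/3] -> hit [27/2,47/3], descend [5, 9, 11]
    N5 x:[18,19] y:[17,18] z:[13,14] -> miss, prune
    N9 x:[19/2,17] y:[31,67/2] z:[13,46/3] -> miss, prune
    N11 x:[25/2,37/2] y:[27/2,15] z:[41/3,47/3] -> hit [41/3,15] leaf, test {P10(miss), P11@t=29/2}
  N8 x:[17/2,15] y:[35/2,61/2] z:[22,25] -> miss, prune
  N12 x:[41/2,47/2] y:[22,33] z:[65/3,79/3] -> hit [22,47/2], descend [3, 7, 10]
    N3 x:[22,45/2] y:[65/2,33] z:[76/3,26] -> miss, prune
    N7 x:[22,23] y:[22,45/2] z:[65/3,70/3] -> hit [22,45/2] leaf, test {P13@t=22}
    N10 x:[41/2,47/2] y:[51/2,28] z:[25,79/3] -> miss, prune

order=[0, 2, 6, 5, 9, 11, 8, 12, 3, 7, 10]  |boxes|=11  |leaves|=2  hit=P11

== RESULT ==
2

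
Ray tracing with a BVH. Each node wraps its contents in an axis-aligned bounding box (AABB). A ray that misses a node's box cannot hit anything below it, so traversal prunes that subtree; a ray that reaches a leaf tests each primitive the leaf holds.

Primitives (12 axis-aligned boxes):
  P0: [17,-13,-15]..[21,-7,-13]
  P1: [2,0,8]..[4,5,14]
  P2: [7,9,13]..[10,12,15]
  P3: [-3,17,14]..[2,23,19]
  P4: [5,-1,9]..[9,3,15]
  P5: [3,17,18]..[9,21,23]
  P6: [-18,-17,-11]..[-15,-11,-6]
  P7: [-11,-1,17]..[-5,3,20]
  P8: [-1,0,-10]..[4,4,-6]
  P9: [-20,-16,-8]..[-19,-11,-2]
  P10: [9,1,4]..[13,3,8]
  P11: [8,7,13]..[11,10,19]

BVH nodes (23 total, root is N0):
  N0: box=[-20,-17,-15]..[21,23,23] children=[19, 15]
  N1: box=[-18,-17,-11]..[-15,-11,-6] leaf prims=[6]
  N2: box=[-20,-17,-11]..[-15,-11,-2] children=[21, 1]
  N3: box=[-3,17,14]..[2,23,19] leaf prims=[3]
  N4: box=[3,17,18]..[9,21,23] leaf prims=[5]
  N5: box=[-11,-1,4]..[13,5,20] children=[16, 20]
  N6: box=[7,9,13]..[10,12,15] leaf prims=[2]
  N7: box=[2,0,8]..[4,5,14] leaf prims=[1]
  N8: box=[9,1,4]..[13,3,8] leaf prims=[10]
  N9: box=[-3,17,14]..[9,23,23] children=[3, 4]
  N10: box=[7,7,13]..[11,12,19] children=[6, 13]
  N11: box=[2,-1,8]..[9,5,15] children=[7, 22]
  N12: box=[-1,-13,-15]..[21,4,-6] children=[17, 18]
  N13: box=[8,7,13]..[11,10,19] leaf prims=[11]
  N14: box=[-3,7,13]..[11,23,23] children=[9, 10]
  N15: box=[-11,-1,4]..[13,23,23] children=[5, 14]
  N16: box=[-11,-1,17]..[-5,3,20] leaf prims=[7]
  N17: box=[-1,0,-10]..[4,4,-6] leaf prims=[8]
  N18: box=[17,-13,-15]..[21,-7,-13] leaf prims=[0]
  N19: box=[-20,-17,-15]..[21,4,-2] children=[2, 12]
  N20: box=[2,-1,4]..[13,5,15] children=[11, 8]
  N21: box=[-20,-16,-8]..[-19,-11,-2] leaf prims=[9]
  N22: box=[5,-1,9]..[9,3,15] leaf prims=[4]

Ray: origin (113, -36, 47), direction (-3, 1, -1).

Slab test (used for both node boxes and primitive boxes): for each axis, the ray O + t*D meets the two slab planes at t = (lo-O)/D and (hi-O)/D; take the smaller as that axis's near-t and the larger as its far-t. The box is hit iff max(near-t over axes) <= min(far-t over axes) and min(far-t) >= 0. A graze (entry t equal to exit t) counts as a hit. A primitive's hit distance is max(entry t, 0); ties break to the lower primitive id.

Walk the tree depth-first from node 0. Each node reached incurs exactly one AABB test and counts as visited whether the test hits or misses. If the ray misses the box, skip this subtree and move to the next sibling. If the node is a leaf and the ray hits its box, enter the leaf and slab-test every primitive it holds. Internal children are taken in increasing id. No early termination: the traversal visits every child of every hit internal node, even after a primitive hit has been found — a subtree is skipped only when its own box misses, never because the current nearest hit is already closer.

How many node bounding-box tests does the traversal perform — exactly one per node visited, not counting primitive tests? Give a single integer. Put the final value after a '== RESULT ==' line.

Trace the traversal:
N0 x:[92/3,133/3] y:[19,59] z:[24,62] -> hit [92/3,133/3], descend [15, 19]
  N15 x:[100/3,124/3] y:[35,59] z:[24,43] -> hit [35,124/3], descend [5, 14]
    N5 x:[100/3,124/3] y:[35,41] z:[27,43] -> hit [35,41], descend [16, 20]
      N16 x:[118/3,124/3] y:[35,39] z:[27,30] -> miss, prune
      N20 x:[100/3,37] y:[35,41] z:[32,43] -> hit [35,37], descend [8, 11]
        N8 x:[100/3,104/3] y:[37,39] z:[39,43] -> miss, prune
        N11 x:[104/3,37] y:[35,41] z:[32,39] -> hit [35,37], descend [7, 22]
          N7 x:[109/3,37] y:[36,41] z:[33,39] -> hit [109/3,37] leaf, test {P1@t=109/3}
          N22 x:[104/3,36] y:[35,39] z:[32,38] -> hit [35,36] leaf, test {P4@t=35}
    N14 x:[34,116/3] y:[43,59] z:[24,34] -> miss, prune
  N19 x:[92/3,133/3] y:[19,40] z:[49,62] -> miss, prune

11 AABB tests over nodes [0, 15, 5, 16, 20, 8, 11, 7, 22, 14, 19]; 2 leaves entered; closest P4.

== RESULT ==
11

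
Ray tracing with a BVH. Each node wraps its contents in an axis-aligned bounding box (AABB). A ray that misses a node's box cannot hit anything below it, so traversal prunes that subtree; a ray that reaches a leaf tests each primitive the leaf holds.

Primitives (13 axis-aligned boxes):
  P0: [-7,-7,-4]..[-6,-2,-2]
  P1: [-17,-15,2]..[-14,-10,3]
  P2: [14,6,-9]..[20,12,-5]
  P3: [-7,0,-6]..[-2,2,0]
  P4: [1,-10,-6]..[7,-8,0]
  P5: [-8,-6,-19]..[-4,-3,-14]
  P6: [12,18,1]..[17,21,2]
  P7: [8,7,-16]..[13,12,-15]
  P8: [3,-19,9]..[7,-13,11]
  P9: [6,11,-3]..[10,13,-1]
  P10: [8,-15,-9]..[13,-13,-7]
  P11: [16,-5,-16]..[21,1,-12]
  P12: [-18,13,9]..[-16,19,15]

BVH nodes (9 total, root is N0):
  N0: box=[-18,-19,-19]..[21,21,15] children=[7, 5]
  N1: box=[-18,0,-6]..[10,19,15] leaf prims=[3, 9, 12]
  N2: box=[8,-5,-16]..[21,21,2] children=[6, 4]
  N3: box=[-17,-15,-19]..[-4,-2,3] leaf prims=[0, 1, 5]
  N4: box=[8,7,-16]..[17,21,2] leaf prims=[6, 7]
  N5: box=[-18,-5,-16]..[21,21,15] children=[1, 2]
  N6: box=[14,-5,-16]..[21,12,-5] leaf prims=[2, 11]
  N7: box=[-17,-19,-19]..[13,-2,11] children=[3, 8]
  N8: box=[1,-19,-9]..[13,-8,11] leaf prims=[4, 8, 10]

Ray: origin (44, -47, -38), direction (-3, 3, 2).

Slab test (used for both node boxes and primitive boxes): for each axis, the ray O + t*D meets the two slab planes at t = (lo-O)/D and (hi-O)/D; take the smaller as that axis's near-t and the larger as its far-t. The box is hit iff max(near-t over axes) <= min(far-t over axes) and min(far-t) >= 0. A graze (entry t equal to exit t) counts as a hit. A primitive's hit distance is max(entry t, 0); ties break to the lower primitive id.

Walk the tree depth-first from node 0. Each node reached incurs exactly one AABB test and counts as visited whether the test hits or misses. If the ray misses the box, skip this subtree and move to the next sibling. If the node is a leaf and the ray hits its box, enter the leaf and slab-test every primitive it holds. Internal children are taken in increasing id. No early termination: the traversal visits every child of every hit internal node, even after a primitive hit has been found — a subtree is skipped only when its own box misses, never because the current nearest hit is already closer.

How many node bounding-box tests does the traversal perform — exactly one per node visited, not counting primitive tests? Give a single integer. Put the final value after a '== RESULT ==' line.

Trace the traversal:
N0 x:[23/3,62/3] y:[28/3,68/3] z:[19/2,53/2] -> hit [19/2,62/3], descend [5, 7]
  N5 x:[23/3,62/3] y:[14,68/3] z:[11,53/2] -> hit [14,62/3], descend [1, 2]
    N1 x:[34/3,62/3] y:[47/3,22] z:[16,53/2] -> hit [16,62/3] leaf, test {P3@t=16, P9(miss), P12(miss)}
    N2 x:[23/3,12] y:[14,68/3] z:[11,20] -> miss, prune
  N7 x:[31/3,61/3] y:[28/3,15] z:[19/2,49/2] -> hit [31/3,15], descend [3, 8]
    N3 x:[16,61/3] y:[32/3,15] z:[19/2,41/2] -> miss, prune
    N8 x:[31/3,43/3] y:[28/3,13] z:[29/2,49/2] -> miss, prune

7 AABB tests over nodes [0, 5, 1, 2, 7, 3, 8]; 1 leaf entered; closest P3.

== RESULT ==
7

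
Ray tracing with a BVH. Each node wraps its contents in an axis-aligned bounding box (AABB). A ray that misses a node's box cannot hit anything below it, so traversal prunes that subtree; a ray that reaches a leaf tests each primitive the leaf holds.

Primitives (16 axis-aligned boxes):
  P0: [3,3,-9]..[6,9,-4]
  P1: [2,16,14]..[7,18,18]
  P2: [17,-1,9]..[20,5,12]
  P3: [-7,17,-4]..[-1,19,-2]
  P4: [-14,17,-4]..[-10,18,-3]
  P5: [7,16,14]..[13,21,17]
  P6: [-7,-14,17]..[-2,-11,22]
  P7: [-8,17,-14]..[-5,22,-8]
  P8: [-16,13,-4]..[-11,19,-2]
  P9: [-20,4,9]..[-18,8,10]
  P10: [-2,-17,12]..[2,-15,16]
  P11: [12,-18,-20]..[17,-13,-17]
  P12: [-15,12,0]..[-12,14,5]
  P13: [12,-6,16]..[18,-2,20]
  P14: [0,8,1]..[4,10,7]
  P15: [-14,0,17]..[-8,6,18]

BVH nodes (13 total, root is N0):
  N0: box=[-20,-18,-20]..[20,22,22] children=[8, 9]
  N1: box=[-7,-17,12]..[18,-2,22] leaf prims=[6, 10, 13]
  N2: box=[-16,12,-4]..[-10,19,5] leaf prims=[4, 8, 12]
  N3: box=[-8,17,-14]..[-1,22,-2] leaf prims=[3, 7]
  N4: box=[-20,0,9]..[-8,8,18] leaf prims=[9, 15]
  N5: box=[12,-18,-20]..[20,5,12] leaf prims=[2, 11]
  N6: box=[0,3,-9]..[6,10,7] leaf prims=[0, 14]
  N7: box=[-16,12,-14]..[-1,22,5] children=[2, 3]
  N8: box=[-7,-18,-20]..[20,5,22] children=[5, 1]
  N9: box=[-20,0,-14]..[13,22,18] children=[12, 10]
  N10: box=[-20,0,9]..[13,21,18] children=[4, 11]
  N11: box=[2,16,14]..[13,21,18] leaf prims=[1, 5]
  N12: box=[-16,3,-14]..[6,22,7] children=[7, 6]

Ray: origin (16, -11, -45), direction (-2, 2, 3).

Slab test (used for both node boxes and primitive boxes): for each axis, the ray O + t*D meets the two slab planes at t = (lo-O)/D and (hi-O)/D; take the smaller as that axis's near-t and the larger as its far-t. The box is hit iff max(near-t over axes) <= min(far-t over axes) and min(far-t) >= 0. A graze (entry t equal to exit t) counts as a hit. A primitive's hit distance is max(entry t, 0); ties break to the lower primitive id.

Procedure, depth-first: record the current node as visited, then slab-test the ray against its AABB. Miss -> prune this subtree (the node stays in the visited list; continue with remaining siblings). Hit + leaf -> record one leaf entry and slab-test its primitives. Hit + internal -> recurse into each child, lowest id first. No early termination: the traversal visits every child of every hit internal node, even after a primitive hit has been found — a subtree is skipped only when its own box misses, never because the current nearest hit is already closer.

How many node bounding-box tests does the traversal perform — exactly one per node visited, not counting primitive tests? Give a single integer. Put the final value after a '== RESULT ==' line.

Walk:
N0 x:[-2,18] y:[-7/2,33/2] z:[25/3,67/3] -> hit [25/3,33/2], descend [8, 9]
  N8 x:[-2,23/2] y:[-7/2,8] z:[25/3,67/3] -> miss, prune
  N9 x:[3/2,18] y:[11/2,33/2] z:[31/3,21] -> hit [31/3,33/2], descend [10, 12]
    N10 x:[3/2,18] y:[11/2,16] z:[18,21] -> miss, prune
    N12 x:[5,16] y:[7,33/2] z:[31/3,52/3] -> hit [31/3,16], descend [6, 7]
      N6 x:[5,8] y:[7,21/2] z:[12,52/3] -> miss, prune
      N7 x:[17/2,16] y:[23/2,33/2] z:[31/3,50/3] -> hit [23/2,16], descend [2, 3]
        N2 x:[13,16] y:[23/2,15] z:[41/3,50/3] -> hit [41/3,15] leaf, test {P4@t=14, P8@t=41/3, P12(miss)}
        N3 x:[17/2,12] y:[14,33/2] z:[31/3,43/3] -> miss, prune

Visited [0, 8, 9, 10, 12, 6, 7, 2, 3]. Tests: 9 box, 1 leaf. Nearest: P8.

== RESULT ==
9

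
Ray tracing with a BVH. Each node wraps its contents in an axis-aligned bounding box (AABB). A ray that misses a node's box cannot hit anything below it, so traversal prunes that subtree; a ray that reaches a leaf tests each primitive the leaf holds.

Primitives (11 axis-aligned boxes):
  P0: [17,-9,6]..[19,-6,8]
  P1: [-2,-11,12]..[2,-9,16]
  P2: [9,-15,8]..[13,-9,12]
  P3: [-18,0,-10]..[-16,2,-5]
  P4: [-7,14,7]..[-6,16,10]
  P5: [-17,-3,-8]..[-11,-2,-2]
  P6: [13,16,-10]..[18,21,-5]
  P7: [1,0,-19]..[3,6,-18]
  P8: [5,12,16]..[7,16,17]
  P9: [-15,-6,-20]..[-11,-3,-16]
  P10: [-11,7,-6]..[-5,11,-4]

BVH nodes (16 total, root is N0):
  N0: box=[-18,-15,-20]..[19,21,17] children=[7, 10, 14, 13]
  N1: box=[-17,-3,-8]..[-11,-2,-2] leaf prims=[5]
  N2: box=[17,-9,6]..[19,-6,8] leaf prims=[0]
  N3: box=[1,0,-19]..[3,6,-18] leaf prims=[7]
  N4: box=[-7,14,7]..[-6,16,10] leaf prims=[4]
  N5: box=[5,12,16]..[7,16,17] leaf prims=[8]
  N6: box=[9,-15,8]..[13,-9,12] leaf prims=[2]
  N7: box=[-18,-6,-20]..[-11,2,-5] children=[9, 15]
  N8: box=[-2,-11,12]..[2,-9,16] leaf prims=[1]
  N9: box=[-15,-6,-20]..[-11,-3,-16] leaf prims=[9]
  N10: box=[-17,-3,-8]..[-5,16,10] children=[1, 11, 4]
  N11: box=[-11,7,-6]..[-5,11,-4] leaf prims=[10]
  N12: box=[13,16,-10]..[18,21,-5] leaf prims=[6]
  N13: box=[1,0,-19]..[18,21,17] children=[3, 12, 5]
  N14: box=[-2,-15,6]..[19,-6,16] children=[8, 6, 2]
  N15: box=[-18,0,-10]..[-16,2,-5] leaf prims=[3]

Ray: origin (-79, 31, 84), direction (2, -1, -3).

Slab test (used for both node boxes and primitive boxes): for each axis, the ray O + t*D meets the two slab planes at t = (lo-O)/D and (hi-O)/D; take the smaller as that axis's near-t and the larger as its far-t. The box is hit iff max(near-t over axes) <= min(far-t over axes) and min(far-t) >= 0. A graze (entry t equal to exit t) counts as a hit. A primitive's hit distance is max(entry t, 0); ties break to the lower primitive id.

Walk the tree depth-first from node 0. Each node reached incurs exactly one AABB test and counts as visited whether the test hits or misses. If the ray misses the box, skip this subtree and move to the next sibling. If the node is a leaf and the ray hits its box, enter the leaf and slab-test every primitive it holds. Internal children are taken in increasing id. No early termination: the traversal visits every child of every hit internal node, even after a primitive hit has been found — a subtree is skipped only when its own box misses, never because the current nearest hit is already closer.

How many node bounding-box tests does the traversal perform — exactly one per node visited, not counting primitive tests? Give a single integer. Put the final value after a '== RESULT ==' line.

Walk:
N0 x:[61/2,49] y:[10,46] z:[67/3,104/3] -> hit [61/2,104/3], descend [7, 10, 13, 14]
  N7 x:[61/2,34] y:[29,37] z:[89/3,104/3] -> hit [61/2,34], descend [9, 15]
    N9 x:[32,34] y:[34,37] z:[100/3,104/3] -> hit [34,34] leaf, test {P9@t=34}
    N15 x:[61/2,63/2] y:[29,31] z:[89/3,94/3] -> hit [61/2,31] leaf, test {P3@t=61/2}
  N10 x:[31,37] y:[15,34] z:[74/3,92/3] -> miss, prune
  N13 x:[40,97/2] y:[10,31] z:[67/3,103/3] -> miss, prune
  N14 x:[77/2,49] y:[37,46] z:[68/3,26] -> miss, prune

7 AABB tests over nodes [0, 7, 9, 15, 10, 13, 14]; 2 leaves entered; closest P3.

== RESULT ==
7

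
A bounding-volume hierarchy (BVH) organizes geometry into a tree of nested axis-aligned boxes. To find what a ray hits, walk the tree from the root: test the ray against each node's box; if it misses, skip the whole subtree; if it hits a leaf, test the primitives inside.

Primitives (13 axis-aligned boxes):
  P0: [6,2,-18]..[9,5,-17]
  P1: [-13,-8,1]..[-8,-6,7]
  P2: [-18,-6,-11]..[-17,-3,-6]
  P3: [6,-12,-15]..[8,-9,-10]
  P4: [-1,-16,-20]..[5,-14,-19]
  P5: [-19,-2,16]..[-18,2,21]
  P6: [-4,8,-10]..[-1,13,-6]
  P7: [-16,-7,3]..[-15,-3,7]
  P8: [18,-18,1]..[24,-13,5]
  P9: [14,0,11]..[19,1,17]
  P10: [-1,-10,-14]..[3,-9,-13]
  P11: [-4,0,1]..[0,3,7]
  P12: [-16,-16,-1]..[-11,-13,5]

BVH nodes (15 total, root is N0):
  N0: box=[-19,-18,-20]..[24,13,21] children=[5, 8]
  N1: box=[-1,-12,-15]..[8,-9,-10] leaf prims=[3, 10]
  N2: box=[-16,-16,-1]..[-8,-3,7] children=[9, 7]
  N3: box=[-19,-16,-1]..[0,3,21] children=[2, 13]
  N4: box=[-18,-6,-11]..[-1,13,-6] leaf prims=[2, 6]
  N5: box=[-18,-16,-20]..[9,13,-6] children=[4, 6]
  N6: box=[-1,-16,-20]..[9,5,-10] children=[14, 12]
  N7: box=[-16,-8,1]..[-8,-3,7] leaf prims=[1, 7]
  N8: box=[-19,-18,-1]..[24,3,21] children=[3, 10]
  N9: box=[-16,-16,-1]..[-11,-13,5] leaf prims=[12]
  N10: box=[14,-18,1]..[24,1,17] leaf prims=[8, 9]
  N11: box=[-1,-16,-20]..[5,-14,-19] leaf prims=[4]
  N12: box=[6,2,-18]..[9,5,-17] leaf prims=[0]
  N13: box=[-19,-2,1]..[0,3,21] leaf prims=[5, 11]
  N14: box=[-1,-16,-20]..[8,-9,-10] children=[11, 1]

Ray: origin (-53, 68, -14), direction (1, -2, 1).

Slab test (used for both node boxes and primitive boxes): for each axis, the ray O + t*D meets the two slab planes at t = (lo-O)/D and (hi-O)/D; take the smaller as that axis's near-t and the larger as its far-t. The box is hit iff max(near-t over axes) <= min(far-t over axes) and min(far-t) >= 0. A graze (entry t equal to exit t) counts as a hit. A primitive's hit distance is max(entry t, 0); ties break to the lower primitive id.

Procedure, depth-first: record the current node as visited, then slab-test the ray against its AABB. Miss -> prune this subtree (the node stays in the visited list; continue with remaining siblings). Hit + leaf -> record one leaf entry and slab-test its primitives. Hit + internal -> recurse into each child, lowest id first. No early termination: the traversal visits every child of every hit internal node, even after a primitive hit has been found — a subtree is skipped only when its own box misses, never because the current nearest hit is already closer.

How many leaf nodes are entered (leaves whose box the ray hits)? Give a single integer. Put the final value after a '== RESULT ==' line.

Walk:
N0 x:[34,77] y:[55/2,43] z:[-6,35] -> hit [34,35], descend [5, 8]
  N5 x:[35,62] y:[55/2,42] z:[-6,8] -> miss, prune
  N8 x:[34,77] y:[65/2,43] z:[13,35] -> hit [34,35], descend [3, 10]
    N3 x:[34,53] y:[65/2,42] z:[13,35] -> hit [34,35], descend [2, 13]
      N2 x:[37,45] y:[71/2,42] z:[13,21] -> miss, prune
      N13 x:[34,53] y:[65/2,35] z:[15,35] -> hit [34,35] leaf, test {P5@t=34, P11(miss)}
    N10 x:[67,77] y:[67/2,43] z:[15,31] -> miss, prune

7 AABB tests over nodes [0, 5, 8, 3, 2, 13, 10]; 1 leaf entered; closest P5.

== RESULT ==
1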